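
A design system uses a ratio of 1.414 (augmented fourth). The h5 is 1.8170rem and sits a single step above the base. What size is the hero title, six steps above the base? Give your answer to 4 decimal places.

10.2707rem

Moving from step +1 to step +6 is 5 steps up, so multiply by r⁵.
1.8170 × 1.414⁵ = 1.8170 × 5.65258 ≈ 10.2707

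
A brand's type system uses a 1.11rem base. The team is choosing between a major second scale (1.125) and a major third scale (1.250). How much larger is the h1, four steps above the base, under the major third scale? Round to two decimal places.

0.93rem

Major second: 1.11 × 1.125⁴ = 1.7780rem
Major third: 1.11 × 1.250⁴ = 2.7100rem
Difference: 2.7100 − 1.7780 = 0.9320rem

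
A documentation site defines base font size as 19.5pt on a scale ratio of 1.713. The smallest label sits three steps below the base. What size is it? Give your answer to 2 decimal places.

Each step on a modular scale multiplies by the ratio, so the size n steps from the base is base × ratioⁿ.
19.5 ÷ 1.713³ = 19.5 ÷ 5.02657 ≈ 3.88

3.88pt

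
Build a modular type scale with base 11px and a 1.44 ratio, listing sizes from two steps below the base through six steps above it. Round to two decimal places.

5.30px, 7.64px, 11.00px, 15.84px, 22.81px, 32.85px, 47.30px, 68.11px, 98.08px

Step -2: 11.0 ÷ 1.44² = 5.30
Step -1: 11.0 ÷ 1.44 = 7.64
Step 0: 11px
Step 1: 11.0 × 1.44 = 15.84
Step 2: 11.0 × 1.44² = 22.81
Step 3: 11.0 × 1.44³ = 32.85
Step 4: 11.0 × 1.44⁴ = 47.30
Step 5: 11.0 × 1.44⁵ = 68.11
Step 6: 11.0 × 1.44⁶ = 98.08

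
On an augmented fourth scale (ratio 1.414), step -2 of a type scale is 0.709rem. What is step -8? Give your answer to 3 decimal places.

0.089rem

0.709 ÷ 1.414⁶ = 0.709 ÷ 7.99275 ≈ 0.089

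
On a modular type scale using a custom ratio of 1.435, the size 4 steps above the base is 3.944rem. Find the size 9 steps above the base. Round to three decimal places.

3.944 × 1.435⁵ = 3.944 × 6.08498 ≈ 23.999

23.999rem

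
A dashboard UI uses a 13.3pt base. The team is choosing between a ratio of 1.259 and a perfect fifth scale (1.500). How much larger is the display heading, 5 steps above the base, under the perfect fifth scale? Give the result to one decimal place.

At 1.259: 13.3 × 1.259⁵ = 42.071pt
Perfect fifth: 13.3 × 1.500⁵ = 100.997pt
Difference: 100.997 − 42.071 = 58.926pt

58.9pt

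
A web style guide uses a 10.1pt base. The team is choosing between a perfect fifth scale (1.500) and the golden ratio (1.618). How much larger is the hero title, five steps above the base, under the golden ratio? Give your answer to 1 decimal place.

Perfect fifth: 10.1 × 1.500⁵ = 76.697pt
Golden ratio: 10.1 × 1.618⁵ = 111.999pt
Difference: 111.999 − 76.697 = 35.302pt

35.3pt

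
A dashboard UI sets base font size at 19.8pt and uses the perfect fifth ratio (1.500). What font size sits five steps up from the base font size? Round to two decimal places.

19.8 × 1.500⁵ = 19.8 × 7.59375 ≈ 150.36

150.36pt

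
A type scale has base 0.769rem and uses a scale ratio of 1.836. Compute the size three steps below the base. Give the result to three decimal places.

0.124rem

0.769 ÷ 1.836³ = 0.769 ÷ 6.18897 ≈ 0.124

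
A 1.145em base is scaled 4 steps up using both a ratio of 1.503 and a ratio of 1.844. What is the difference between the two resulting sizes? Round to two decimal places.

At 1.503: 1.145 × 1.503⁴ = 5.8431em
At 1.844: 1.145 × 1.844⁴ = 13.2388em
Difference: 13.2388 − 5.8431 = 7.3957em

7.40em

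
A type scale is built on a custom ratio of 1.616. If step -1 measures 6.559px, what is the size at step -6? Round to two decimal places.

The gap is -6 − (-1) = -5 steps, so the factor is 1.616^-5.
6.559 ÷ 1.616⁵ = 6.559 ÷ 11.02064 ≈ 0.595

0.60px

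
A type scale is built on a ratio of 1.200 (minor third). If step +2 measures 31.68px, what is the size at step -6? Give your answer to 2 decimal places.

7.37px

The gap is -6 − (2) = -8 steps, so the factor is 1.200^-8.
31.68 ÷ 1.200⁸ = 31.68 ÷ 4.29982 ≈ 7.368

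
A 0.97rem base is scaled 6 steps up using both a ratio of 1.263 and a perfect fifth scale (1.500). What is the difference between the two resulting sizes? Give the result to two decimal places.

At 1.263: 0.97 × 1.263⁶ = 3.9372rem
Perfect fifth: 0.97 × 1.500⁶ = 11.0489rem
Difference: 11.0489 − 3.9372 = 7.1117rem

7.11rem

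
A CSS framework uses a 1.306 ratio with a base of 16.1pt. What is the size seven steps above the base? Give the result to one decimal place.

104.3pt

Each step on a modular scale multiplies by the ratio, so the size n steps from the base is base × ratioⁿ.
16.1 × 1.306⁷ = 16.1 × 6.48041 ≈ 104.33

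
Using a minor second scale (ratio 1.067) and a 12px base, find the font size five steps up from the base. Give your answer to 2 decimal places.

A modular type scale is a geometric sequence: sizeₙ = base × rⁿ.
12.0 × 1.067⁵ = 12.0 × 1.38300 ≈ 16.60

16.60px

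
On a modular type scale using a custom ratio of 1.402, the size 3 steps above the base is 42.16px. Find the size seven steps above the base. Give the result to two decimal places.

162.89px

Moving from step +3 to step +7 is 4 steps up, so multiply by r⁴.
42.16 × 1.402⁴ = 42.16 × 3.86360 ≈ 162.889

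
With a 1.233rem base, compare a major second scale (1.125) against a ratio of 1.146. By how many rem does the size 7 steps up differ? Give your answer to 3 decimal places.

Major second: 1.233 × 1.125⁷ = 2.81210rem
At 1.146: 1.233 × 1.146⁷ = 3.20078rem
Difference: 3.20078 − 2.81210 = 0.38868rem

0.389rem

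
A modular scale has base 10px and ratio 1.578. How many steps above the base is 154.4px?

1.578ⁿ = 154.4 / 10 = 15.4400
n = ln(15.4400) / ln(1.578) = 2.7370 / 0.4562 ≈ 6.00

6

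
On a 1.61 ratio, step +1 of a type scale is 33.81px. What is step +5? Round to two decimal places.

227.17px

Moving from step +1 to step +5 is 4 steps up, so multiply by r⁴.
33.81 × 1.61⁴ = 33.81 × 6.71898 ≈ 227.169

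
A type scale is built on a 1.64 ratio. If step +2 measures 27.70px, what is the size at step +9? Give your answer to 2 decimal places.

883.87px

27.70 × 1.64⁷ = 27.70 × 31.90854 ≈ 883.867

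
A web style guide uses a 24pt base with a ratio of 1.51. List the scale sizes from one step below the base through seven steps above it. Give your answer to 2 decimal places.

Step -1: 24.0 ÷ 1.51 = 15.89
Step 0: 24pt
Step 1: 24.0 × 1.51 = 36.24
Step 2: 24.0 × 1.51² = 54.72
Step 3: 24.0 × 1.51³ = 82.63
Step 4: 24.0 × 1.51⁴ = 124.77
Step 5: 24.0 × 1.51⁵ = 188.41
Step 6: 24.0 × 1.51⁶ = 284.49
Step 7: 24.0 × 1.51⁷ = 429.59

15.89pt, 24.00pt, 36.24pt, 54.72pt, 82.63pt, 124.77pt, 188.41pt, 284.49pt, 429.59pt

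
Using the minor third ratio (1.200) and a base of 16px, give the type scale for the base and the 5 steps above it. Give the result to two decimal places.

Step 0: 16px
Step 1: 16.0 × 1.200 = 19.20
Step 2: 16.0 × 1.200² = 23.04
Step 3: 16.0 × 1.200³ = 27.65
Step 4: 16.0 × 1.200⁴ = 33.18
Step 5: 16.0 × 1.200⁵ = 39.81

16.00px, 19.20px, 23.04px, 27.65px, 33.18px, 39.81px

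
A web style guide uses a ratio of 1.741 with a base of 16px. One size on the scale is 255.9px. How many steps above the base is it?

5

1.741ⁿ = 255.9 / 16 = 15.9938
n = ln(15.9938) / ln(1.741) = 2.7722 / 0.5545 ≈ 5.00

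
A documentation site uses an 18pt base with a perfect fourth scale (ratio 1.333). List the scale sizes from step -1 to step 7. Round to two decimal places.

13.50pt, 18.00pt, 23.99pt, 31.98pt, 42.63pt, 56.83pt, 75.76pt, 100.98pt, 134.61pt

Step -1: 18.0 ÷ 1.333 = 13.50
Step 0: 18pt
Step 1: 18.0 × 1.333 = 23.99
Step 2: 18.0 × 1.333² = 31.98
Step 3: 18.0 × 1.333³ = 42.63
Step 4: 18.0 × 1.333⁴ = 56.83
Step 5: 18.0 × 1.333⁵ = 75.76
Step 6: 18.0 × 1.333⁶ = 100.98
Step 7: 18.0 × 1.333⁷ = 134.61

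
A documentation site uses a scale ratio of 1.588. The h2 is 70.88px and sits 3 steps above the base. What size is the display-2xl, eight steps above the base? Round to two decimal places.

715.77px

70.88 × 1.588⁵ = 70.88 × 10.09840 ≈ 715.774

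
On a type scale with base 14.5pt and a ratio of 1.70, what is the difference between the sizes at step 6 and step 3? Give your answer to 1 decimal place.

Step 3: 14.5 × 1.70³ = 71.238pt
Step 6: 14.5 × 1.70⁶ = 349.995pt
Difference: 349.995 − 71.238 = 278.757pt

278.8pt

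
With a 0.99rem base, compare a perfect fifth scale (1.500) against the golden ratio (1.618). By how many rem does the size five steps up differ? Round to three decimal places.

3.460rem

Perfect fifth: 0.99 × 1.500⁵ = 7.51781rem
Golden ratio: 0.99 × 1.618⁵ = 10.97812rem
Difference: 10.97812 − 7.51781 = 3.46031rem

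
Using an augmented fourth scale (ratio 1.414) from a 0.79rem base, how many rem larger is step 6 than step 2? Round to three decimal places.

Step 2: 0.79 × 1.414² = 1.57952rem
Step 6: 0.79 × 1.414⁶ = 6.31428rem
Difference: 6.31428 − 1.57952 = 4.73476rem

4.735rem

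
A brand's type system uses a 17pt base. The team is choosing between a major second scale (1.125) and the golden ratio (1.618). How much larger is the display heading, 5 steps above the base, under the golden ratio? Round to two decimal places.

157.88pt

Major second: 17.0 × 1.125⁵ = 30.6346pt
Golden ratio: 17.0 × 1.618⁵ = 188.5131pt
Difference: 188.5131 − 30.6346 = 157.8785pt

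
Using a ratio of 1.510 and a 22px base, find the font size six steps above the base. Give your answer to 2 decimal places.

22.0 × 1.510⁶ = 22.0 × 11.85391 ≈ 260.79

260.79px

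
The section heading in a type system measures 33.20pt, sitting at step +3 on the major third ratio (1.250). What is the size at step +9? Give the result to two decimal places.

Moving from step +3 to step +9 is 6 steps up, so multiply by r⁶.
33.20 × 1.250⁶ = 33.20 × 3.81470 ≈ 126.648

126.65pt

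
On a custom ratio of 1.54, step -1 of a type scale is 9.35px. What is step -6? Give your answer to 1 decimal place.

9.35 ÷ 1.54⁵ = 9.35 ÷ 8.66171 ≈ 1.079

1.1px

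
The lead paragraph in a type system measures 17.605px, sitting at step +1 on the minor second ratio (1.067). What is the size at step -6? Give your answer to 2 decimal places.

The gap is -6 − (1) = -7 steps, so the factor is 1.067^-7.
17.605 ÷ 1.067⁷ = 17.605 ÷ 1.57453 ≈ 11.181

11.18px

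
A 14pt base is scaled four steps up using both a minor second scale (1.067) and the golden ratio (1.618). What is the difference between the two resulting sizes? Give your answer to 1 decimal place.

Minor second: 14.0 × 1.067⁴ = 18.146pt
Golden ratio: 14.0 × 1.618⁴ = 95.949pt
Difference: 95.949 − 18.146 = 77.803pt

77.8pt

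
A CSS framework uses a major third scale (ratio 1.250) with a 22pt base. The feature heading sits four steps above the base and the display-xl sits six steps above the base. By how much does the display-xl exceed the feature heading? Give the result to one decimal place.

Step 4: 22.0 × 1.250⁴ = 53.711pt
Step 6: 22.0 × 1.250⁶ = 83.923pt
Difference: 83.923 − 53.711 = 30.212pt

30.2pt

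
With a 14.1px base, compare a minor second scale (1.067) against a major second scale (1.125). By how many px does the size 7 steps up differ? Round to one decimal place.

10.0px

Minor second: 14.1 × 1.067⁷ = 22.201px
Major second: 14.1 × 1.125⁷ = 32.158px
Difference: 32.158 − 22.201 = 9.957px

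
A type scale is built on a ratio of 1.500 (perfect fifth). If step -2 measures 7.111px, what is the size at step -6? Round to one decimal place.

1.4px

Moving from step -2 to step -6 is 4 steps down, so divide by r⁴.
7.111 ÷ 1.500⁴ = 7.111 ÷ 5.06250 ≈ 1.405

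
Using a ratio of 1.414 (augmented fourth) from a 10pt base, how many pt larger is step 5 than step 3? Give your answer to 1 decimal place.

28.3pt

Step 3: 10.0 × 1.414³ = 28.271pt
Step 5: 10.0 × 1.414⁵ = 56.526pt
Difference: 56.526 − 28.271 = 28.255pt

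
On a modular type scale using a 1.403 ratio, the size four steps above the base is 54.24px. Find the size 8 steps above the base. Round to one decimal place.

210.2px

Moving from step +4 to step +8 is 4 steps up, so multiply by r⁴.
54.24 × 1.403⁴ = 54.24 × 3.87463 ≈ 210.160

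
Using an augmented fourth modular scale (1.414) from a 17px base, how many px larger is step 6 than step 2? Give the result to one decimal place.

101.9px

Step 2: 17.0 × 1.414² = 33.990px
Step 6: 17.0 × 1.414⁶ = 135.877px
Difference: 135.877 − 33.990 = 101.887px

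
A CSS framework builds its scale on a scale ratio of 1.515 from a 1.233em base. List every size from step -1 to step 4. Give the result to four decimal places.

0.8139em, 1.2330em, 1.8680em, 2.8300em, 4.2875em, 6.4955em

Step -1: 1.233 ÷ 1.515 = 0.8139
Step 0: 1.233em
Step 1: 1.233 × 1.515 = 1.8680
Step 2: 1.233 × 1.515² = 2.8300
Step 3: 1.233 × 1.515³ = 4.2875
Step 4: 1.233 × 1.515⁴ = 6.4955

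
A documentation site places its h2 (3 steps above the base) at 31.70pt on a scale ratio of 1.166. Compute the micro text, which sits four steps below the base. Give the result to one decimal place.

Moving from step +3 to step -4 is 7 steps down, so divide by r⁷.
31.70 ÷ 1.166⁷ = 31.70 ÷ 2.93015 ≈ 10.819

10.8pt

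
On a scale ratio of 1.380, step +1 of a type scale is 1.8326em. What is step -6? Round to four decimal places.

0.1923em

Moving from step +1 to step -6 is 7 steps down, so divide by r⁷.
1.8326 ÷ 1.380⁷ = 1.8326 ÷ 9.53133 ≈ 0.1923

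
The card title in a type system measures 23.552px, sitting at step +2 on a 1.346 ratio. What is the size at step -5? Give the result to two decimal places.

Moving from step +2 to step -5 is 7 steps down, so divide by r⁷.
23.552 ÷ 1.346⁷ = 23.552 ÷ 8.00415 ≈ 2.942

2.94px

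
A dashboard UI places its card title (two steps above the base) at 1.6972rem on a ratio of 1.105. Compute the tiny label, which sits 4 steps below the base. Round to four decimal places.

1.6972 ÷ 1.105⁶ = 1.6972 ÷ 1.82043 ≈ 0.9323

0.9323rem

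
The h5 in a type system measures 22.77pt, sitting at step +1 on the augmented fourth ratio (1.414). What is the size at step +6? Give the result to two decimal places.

128.71pt

Moving from step +1 to step +6 is 5 steps up, so multiply by r⁵.
22.77 × 1.414⁵ = 22.77 × 5.65258 ≈ 128.709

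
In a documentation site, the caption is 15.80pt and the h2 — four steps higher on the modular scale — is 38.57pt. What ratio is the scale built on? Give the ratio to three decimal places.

r⁴ = 38.57 / 15.80, so r = (38.57/15.80)^(1/4).
r = 2.4411^(1/4) ≈ 1.2500

1.250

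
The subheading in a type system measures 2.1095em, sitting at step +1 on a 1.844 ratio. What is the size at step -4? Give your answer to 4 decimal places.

0.0989em

2.1095 ÷ 1.844⁵ = 2.1095 ÷ 21.32085 ≈ 0.0989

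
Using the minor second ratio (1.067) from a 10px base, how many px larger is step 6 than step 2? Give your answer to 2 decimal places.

Step 2: 10.0 × 1.067² = 11.3849px
Step 6: 10.0 × 1.067⁶ = 14.7566px
Difference: 14.7566 − 11.3849 = 3.3717px

3.37px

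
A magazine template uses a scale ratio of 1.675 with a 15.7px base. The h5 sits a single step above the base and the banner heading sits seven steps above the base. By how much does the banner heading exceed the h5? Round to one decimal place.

554.5px

Step 1: 15.7 × 1.675 = 26.297px
Step 7: 15.7 × 1.675⁷ = 580.769px
Difference: 580.769 − 26.297 = 554.472px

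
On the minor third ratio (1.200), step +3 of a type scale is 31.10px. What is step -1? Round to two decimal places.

15.00px

31.10 ÷ 1.200⁴ = 31.10 ÷ 2.07360 ≈ 14.998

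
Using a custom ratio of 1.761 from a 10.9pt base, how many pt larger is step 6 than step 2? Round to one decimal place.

Step 2: 10.9 × 1.761² = 33.802pt
Step 6: 10.9 × 1.761⁶ = 325.074pt
Difference: 325.074 − 33.802 = 291.272pt

291.3pt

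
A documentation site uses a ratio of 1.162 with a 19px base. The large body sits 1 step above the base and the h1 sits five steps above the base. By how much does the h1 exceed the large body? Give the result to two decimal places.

Step 1: 19.0 × 1.162 = 22.0780px
Step 5: 19.0 × 1.162⁵ = 40.2517px
Difference: 40.2517 − 22.0780 = 18.1737px

18.17px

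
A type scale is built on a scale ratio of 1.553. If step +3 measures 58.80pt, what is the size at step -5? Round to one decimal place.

1.7pt

58.80 ÷ 1.553⁸ = 58.80 ÷ 33.83543 ≈ 1.738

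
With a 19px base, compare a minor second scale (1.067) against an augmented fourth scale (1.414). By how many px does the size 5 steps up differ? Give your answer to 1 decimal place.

81.1px

Minor second: 19.0 × 1.067⁵ = 26.277px
Augmented fourth: 19.0 × 1.414⁵ = 107.399px
Difference: 107.399 − 26.277 = 81.122px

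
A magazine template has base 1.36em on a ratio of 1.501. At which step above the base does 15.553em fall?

6

1.501ⁿ = 15.553 / 1.36 = 11.4360
n = ln(11.4360) / ln(1.501) = 2.4368 / 0.4061 ≈ 6.00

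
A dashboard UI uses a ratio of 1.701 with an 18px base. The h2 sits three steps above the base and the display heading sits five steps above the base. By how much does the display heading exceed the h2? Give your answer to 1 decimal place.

Step 3: 18.0 × 1.701³ = 88.590px
Step 5: 18.0 × 1.701⁵ = 256.327px
Difference: 256.327 − 88.590 = 167.737px

167.7px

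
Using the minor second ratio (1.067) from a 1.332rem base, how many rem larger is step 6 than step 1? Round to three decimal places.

0.544rem

Step 1: 1.332 × 1.067 = 1.42124rem
Step 6: 1.332 × 1.067⁶ = 1.96558rem
Difference: 1.96558 − 1.42124 = 0.54434rem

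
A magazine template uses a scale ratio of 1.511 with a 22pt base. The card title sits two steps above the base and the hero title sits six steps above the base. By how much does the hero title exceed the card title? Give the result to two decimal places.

Step 2: 22.0 × 1.511² = 50.2287pt
Step 6: 22.0 × 1.511⁶ = 261.8240pt
Difference: 261.8240 − 50.2287 = 211.5953pt

211.60pt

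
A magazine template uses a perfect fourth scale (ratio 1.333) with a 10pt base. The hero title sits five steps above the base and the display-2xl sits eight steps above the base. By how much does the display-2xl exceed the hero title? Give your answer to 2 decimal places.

Step 5: 10.0 × 1.333⁵ = 42.0873pt
Step 8: 10.0 × 1.333⁸ = 99.6876pt
Difference: 99.6876 − 42.0873 = 57.6003pt

57.60pt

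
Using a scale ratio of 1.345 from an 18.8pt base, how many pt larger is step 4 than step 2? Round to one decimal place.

27.5pt

Step 2: 18.8 × 1.345² = 34.010pt
Step 4: 18.8 × 1.345⁴ = 61.524pt
Difference: 61.524 − 34.010 = 27.514pt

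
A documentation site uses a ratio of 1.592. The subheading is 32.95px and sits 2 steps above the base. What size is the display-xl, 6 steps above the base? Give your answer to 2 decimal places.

211.65px

32.95 × 1.592⁴ = 32.95 × 6.42351 ≈ 211.655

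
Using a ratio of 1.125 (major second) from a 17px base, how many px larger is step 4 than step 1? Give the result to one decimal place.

Step 1: 17.0 × 1.125 = 19.125px
Step 4: 17.0 × 1.125⁴ = 27.231px
Difference: 27.231 − 19.125 = 8.106px

8.1px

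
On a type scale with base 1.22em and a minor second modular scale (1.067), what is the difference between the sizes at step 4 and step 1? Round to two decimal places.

Step 1: 1.22 × 1.067 = 1.3017em
Step 4: 1.22 × 1.067⁴ = 1.5813em
Difference: 1.5813 − 1.3017 = 0.2796em

0.28em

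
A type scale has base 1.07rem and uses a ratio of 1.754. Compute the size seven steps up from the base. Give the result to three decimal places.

Every step multiplies by the scale ratio.
1.07 × 1.754⁷ = 1.07 × 51.07485 ≈ 54.650

54.650rem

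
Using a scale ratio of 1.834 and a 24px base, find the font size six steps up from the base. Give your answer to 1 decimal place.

913.3px

Each step on a modular scale multiplies by the ratio, so the size n steps from the base is base × ratioⁿ.
24.0 × 1.834⁶ = 24.0 × 38.05362 ≈ 913.29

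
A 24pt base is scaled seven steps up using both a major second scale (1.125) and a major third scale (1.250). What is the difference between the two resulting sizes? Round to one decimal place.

Major second: 24.0 × 1.125⁷ = 54.737pt
Major third: 24.0 × 1.250⁷ = 114.441pt
Difference: 114.441 − 54.737 = 59.704pt

59.7pt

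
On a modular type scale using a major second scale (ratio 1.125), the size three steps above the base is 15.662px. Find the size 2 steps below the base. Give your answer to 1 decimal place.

8.7px

15.662 ÷ 1.125⁵ = 15.662 ÷ 1.80203 ≈ 8.691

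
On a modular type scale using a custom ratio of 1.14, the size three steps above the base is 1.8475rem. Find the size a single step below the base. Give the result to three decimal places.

Moving from step +3 to step -1 is 4 steps down, so divide by r⁴.
1.8475 ÷ 1.14⁴ = 1.8475 ÷ 1.68896 ≈ 1.094

1.094rem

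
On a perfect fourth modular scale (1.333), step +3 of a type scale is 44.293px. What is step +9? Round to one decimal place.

248.5px

Moving from step +3 to step +9 is 6 steps up, so multiply by r⁶.
44.293 × 1.333⁶ = 44.293 × 5.61023 ≈ 248.494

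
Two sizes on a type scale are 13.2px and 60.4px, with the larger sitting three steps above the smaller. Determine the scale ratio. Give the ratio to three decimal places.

The ratio satisfies 13.2 × r³ = 60.4, so r = (60.4 / 13.2)^(1/3).
r = 4.5758^(1/3) ≈ 1.6602

1.660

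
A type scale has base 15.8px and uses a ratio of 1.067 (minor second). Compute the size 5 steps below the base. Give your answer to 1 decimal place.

A modular type scale is a geometric sequence: sizeₙ = base × rⁿ.
15.8 ÷ 1.067⁵ = 15.8 ÷ 1.38300 ≈ 11.42

11.4px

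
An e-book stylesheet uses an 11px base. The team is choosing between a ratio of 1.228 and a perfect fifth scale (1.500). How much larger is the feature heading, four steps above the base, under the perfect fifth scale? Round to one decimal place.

At 1.228: 11.0 × 1.228⁴ = 25.014px
Perfect fifth: 11.0 × 1.500⁴ = 55.688px
Difference: 55.688 − 25.014 = 30.674px

30.7px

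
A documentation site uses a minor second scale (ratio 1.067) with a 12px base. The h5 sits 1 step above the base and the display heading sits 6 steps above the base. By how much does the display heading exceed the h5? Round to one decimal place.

Step 1: 12.0 × 1.067 = 12.804px
Step 6: 12.0 × 1.067⁶ = 17.708px
Difference: 17.708 − 12.804 = 4.904px

4.9px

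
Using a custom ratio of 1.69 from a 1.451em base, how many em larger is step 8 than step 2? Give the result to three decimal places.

Step 2: 1.451 × 1.69² = 4.14420em
Step 8: 1.451 × 1.69⁸ = 96.55195em
Difference: 96.55195 − 4.14420 = 92.40775em

92.408em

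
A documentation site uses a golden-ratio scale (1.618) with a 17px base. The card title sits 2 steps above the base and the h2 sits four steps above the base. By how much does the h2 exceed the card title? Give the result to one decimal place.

72.0px

Step 2: 17.0 × 1.618² = 44.505px
Step 4: 17.0 × 1.618⁴ = 116.510px
Difference: 116.510 − 44.505 = 72.005px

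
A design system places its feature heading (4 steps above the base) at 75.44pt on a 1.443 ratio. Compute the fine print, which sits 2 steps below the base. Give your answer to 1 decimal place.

8.4pt

The gap is -2 − (4) = -6 steps, so the factor is 1.443^-6.
75.44 ÷ 1.443⁶ = 75.44 ÷ 9.02813 ≈ 8.356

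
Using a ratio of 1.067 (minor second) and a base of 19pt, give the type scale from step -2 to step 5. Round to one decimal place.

Step -2: 19.0 ÷ 1.067² = 16.7
Step -1: 19.0 ÷ 1.067 = 17.8
Step 0: 19pt
Step 1: 19.0 × 1.067 = 20.3
Step 2: 19.0 × 1.067² = 21.6
Step 3: 19.0 × 1.067³ = 23.1
Step 4: 19.0 × 1.067⁴ = 24.6
Step 5: 19.0 × 1.067⁵ = 26.3

16.7pt, 17.8pt, 19.0pt, 20.3pt, 21.6pt, 23.1pt, 24.6pt, 26.3pt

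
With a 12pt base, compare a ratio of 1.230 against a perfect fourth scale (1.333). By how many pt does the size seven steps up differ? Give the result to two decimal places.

At 1.230: 12.0 × 1.230⁷ = 51.1113pt
Perfect fourth: 12.0 × 1.333⁷ = 89.7413pt
Difference: 89.7413 − 51.1113 = 38.6300pt

38.63pt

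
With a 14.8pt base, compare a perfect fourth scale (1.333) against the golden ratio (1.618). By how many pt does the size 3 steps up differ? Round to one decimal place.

27.6pt

Perfect fourth: 14.8 × 1.333³ = 35.055pt
Golden ratio: 14.8 × 1.618³ = 62.690pt
Difference: 62.690 − 35.055 = 27.635pt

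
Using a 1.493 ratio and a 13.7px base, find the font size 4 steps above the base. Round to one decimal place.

Every step multiplies by the scale ratio.
13.7 × 1.493⁴ = 13.7 × 4.96866 ≈ 68.07

68.1px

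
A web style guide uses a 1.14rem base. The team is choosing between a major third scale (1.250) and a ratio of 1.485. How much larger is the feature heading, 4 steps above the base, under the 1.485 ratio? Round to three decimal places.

Major third: 1.14 × 1.250⁴ = 2.78320rem
At 1.485: 1.14 × 1.485⁴ = 5.54384rem
Difference: 5.54384 − 2.78320 = 2.76064rem

2.761rem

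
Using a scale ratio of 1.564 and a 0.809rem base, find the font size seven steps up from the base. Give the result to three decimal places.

A modular type scale is a geometric sequence: sizeₙ = base × rⁿ.
0.809 × 1.564⁷ = 0.809 × 22.89060 ≈ 18.518

18.518rem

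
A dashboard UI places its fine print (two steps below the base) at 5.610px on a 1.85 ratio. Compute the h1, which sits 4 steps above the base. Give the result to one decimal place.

Moving from step -2 to step +4 is 6 steps up, so multiply by r⁶.
5.610 × 1.85⁶ = 5.610 × 40.08948 ≈ 224.902

224.9px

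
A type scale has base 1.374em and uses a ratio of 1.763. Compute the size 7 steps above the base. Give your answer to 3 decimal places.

Every step multiplies by the scale ratio.
1.374 × 1.763⁷ = 1.374 × 52.93784 ≈ 72.737

72.737em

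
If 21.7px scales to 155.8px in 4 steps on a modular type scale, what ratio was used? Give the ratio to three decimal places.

The ratio satisfies 21.7 × r⁴ = 155.8, so r = (155.8 / 21.7)^(1/4).
r = 7.1797^(1/4) ≈ 1.6369

1.637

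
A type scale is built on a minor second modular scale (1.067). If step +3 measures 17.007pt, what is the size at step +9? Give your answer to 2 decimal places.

Moving from step +3 to step +9 is 6 steps up, so multiply by r⁶.
17.007 × 1.067⁶ = 17.007 × 1.47566 ≈ 25.097

25.10pt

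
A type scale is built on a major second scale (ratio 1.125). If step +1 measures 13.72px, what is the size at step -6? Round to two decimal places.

6.02px

The gap is -6 − (1) = -7 steps, so the factor is 1.125^-7.
13.72 ÷ 1.125⁷ = 13.72 ÷ 2.28070 ≈ 6.016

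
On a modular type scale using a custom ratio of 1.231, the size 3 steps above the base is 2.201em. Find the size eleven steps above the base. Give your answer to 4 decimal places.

11.6061em

Moving from step +3 to step +11 is 8 steps up, so multiply by r⁸.
2.201 × 1.231⁸ = 2.201 × 5.27308 ≈ 11.6061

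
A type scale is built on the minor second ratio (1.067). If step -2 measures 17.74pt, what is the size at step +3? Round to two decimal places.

17.74 × 1.067⁵ = 17.74 × 1.38300 ≈ 24.534

24.53pt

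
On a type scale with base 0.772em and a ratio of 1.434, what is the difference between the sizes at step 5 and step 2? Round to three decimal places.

Step 2: 0.772 × 1.434² = 1.58751em
Step 5: 0.772 × 1.434⁵ = 4.68126em
Difference: 4.68126 − 1.58751 = 3.09375em

3.094em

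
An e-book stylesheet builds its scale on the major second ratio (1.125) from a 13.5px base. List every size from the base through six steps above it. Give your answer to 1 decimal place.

13.5px, 15.2px, 17.1px, 19.2px, 21.6px, 24.3px, 27.4px

Step 0: 13.5px
Step 1: 13.5 × 1.125 = 15.2
Step 2: 13.5 × 1.125² = 17.1
Step 3: 13.5 × 1.125³ = 19.2
Step 4: 13.5 × 1.125⁴ = 21.6
Step 5: 13.5 × 1.125⁵ = 24.3
Step 6: 13.5 × 1.125⁶ = 27.4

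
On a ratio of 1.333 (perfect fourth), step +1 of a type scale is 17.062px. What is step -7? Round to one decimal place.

17.062 ÷ 1.333⁸ = 17.062 ÷ 9.96876 ≈ 1.712

1.7px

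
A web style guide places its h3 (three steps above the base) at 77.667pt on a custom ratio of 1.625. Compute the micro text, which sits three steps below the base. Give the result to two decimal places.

4.22pt

The gap is -3 − (3) = -6 steps, so the factor is 1.625^-6.
77.667 ÷ 1.625⁶ = 77.667 ÷ 18.41282 ≈ 4.218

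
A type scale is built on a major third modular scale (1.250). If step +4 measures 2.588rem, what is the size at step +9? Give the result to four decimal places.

7.8979rem

2.588 × 1.250⁵ = 2.588 × 3.05176 ≈ 7.8979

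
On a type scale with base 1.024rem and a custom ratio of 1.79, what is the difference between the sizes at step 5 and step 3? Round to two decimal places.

Step 3: 1.024 × 1.79³ = 5.8730rem
Step 5: 1.024 × 1.79⁵ = 18.8176rem
Difference: 18.8176 − 5.8730 = 12.9446rem

12.94rem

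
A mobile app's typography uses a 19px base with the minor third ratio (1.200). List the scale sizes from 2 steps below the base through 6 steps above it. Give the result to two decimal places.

13.19px, 15.83px, 19.00px, 22.80px, 27.36px, 32.83px, 39.40px, 47.28px, 56.73px

Step -2: 19.0 ÷ 1.200² = 13.19
Step -1: 19.0 ÷ 1.200 = 15.83
Step 0: 19px
Step 1: 19.0 × 1.200 = 22.80
Step 2: 19.0 × 1.200² = 27.36
Step 3: 19.0 × 1.200³ = 32.83
Step 4: 19.0 × 1.200⁴ = 39.40
Step 5: 19.0 × 1.200⁵ = 47.28
Step 6: 19.0 × 1.200⁶ = 56.73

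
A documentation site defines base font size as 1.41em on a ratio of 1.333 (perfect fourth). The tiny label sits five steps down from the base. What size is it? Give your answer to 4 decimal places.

1.41 ÷ 1.333⁵ = 1.41 ÷ 4.20873 ≈ 0.3350

0.3350em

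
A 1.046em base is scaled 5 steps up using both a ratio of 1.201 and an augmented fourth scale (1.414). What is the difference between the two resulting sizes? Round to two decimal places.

At 1.201: 1.046 × 1.201⁵ = 2.6136em
Augmented fourth: 1.046 × 1.414⁵ = 5.9126em
Difference: 5.9126 − 2.6136 = 3.2990em

3.30em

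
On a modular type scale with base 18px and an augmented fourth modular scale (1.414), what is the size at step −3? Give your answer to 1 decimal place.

18.0 ÷ 1.414³ = 18.0 ÷ 2.82715 ≈ 6.37

6.4px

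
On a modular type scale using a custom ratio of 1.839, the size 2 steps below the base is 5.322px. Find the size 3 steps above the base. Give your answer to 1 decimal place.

5.322 × 1.839⁵ = 5.322 × 21.03336 ≈ 111.940

111.9px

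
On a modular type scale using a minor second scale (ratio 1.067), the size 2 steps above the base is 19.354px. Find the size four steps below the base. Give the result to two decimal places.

13.12px

19.354 ÷ 1.067⁶ = 19.354 ÷ 1.47566 ≈ 13.115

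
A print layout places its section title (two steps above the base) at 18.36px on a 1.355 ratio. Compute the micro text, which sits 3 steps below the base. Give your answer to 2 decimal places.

18.36 ÷ 1.355⁵ = 18.36 ÷ 4.56769 ≈ 4.020

4.02px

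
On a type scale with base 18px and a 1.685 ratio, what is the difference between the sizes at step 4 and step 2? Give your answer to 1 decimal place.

Step 2: 18.0 × 1.685² = 51.106px
Step 4: 18.0 × 1.685⁴ = 145.102px
Difference: 145.102 − 51.106 = 93.996px

94.0px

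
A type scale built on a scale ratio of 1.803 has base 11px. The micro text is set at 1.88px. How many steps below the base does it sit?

3

1.803ⁿ = 11 / 1.88 = 5.8511
n = ln(5.8511) / ln(1.803) = 1.7666 / 0.5895 ≈ 3.00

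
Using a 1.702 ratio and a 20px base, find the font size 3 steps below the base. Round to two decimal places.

20.0 ÷ 1.702³ = 20.0 ÷ 4.93036 ≈ 4.06

4.06px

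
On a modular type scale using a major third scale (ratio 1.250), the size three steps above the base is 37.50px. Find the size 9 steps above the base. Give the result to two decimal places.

37.50 × 1.250⁶ = 37.50 × 3.81470 ≈ 143.051

143.05px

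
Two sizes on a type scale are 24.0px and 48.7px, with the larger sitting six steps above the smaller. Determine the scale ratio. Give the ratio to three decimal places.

The ratio satisfies 24.0 × r⁶ = 48.7, so r = (48.7 / 24.0)^(1/6).
r = 2.0292^(1/6) ≈ 1.1252

1.125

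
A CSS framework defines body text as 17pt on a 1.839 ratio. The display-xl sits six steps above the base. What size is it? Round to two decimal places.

17.0 × 1.839⁶ = 17.0 × 38.68035 ≈ 657.57

657.57pt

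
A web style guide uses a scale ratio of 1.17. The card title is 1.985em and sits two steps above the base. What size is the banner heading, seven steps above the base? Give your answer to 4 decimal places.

The gap is 7 − (2) = 5 steps, so the factor is 1.17^5.
1.985 × 1.17⁵ = 1.985 × 2.19245 ≈ 4.3520

4.3520em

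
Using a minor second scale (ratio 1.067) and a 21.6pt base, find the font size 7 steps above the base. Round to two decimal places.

21.6 × 1.067⁷ = 21.6 × 1.57453 ≈ 34.01

34.01pt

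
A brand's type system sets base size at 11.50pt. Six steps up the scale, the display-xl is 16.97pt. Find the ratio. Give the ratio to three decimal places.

1.067

r⁶ = 16.97 / 11.50, so r = (16.97/11.50)^(1/6).
r = 1.4757^(1/6) ≈ 1.0670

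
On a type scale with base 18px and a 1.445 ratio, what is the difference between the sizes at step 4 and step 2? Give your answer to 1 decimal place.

40.9px

Step 2: 18.0 × 1.445² = 37.584px
Step 4: 18.0 × 1.445⁴ = 78.477px
Difference: 78.477 − 37.584 = 40.893px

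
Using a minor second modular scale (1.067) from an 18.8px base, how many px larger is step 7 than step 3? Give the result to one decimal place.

Step 3: 18.8 × 1.067³ = 22.838px
Step 7: 18.8 × 1.067⁷ = 29.601px
Difference: 29.601 − 22.838 = 6.763px

6.8px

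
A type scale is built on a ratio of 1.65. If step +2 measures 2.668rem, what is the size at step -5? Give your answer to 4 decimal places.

2.668 ÷ 1.65⁷ = 2.668 ÷ 33.29566 ≈ 0.0801

0.0801rem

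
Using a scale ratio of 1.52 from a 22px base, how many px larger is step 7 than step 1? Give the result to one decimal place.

379.0px

Step 1: 22.0 × 1.52 = 33.440px
Step 7: 22.0 × 1.52⁷ = 412.409px
Difference: 412.409 − 33.440 = 378.969px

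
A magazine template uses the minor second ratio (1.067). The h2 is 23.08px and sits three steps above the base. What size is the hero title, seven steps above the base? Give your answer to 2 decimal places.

Moving from step +3 to step +7 is 4 steps up, so multiply by r⁴.
23.08 × 1.067⁴ = 23.08 × 1.29616 ≈ 29.915

29.92px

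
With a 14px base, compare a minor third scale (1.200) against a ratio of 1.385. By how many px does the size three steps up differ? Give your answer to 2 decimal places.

Minor third: 14.0 × 1.200³ = 24.1920px
At 1.385: 14.0 × 1.385³ = 37.1944px
Difference: 37.1944 − 24.1920 = 13.0024px

13.00px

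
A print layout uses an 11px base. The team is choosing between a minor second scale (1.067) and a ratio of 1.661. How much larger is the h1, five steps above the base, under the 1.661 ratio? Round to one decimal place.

Minor second: 11.0 × 1.067⁵ = 15.213px
At 1.661: 11.0 × 1.661⁵ = 139.072px
Difference: 139.072 − 15.213 = 123.859px

123.9px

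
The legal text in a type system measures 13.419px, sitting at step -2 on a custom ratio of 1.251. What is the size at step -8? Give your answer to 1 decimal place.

3.5px

The gap is -8 − (-2) = -6 steps, so the factor is 1.251^-6.
13.419 ÷ 1.251⁶ = 13.419 ÷ 3.83304 ≈ 3.501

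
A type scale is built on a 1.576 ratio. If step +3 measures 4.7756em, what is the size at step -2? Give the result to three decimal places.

0.491em

4.7756 ÷ 1.576⁵ = 4.7756 ÷ 9.72257 ≈ 0.491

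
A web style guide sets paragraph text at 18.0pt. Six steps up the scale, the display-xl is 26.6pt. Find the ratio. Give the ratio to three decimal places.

1.067

The ratio satisfies 18.0 × r⁶ = 26.6, so r = (26.6 / 18.0)^(1/6).
r = 1.4778^(1/6) ≈ 1.0673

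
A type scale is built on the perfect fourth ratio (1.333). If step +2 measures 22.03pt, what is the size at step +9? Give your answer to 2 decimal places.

Moving from step +2 to step +9 is 7 steps up, so multiply by r⁷.
22.03 × 1.333⁷ = 22.03 × 7.47844 ≈ 164.750

164.75pt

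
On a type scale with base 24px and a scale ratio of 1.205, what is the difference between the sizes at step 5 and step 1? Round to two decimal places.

32.05px

Step 1: 24.0 × 1.205 = 28.9200px
Step 5: 24.0 × 1.205⁵ = 60.9743px
Difference: 60.9743 − 28.9200 = 32.0543px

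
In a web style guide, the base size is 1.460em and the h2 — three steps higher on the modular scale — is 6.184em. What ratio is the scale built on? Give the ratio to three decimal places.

The ratio satisfies 1.460 × r³ = 6.184, so r = (6.184 / 1.460)^(1/3).
r = 4.2356^(1/3) ≈ 1.6180

1.618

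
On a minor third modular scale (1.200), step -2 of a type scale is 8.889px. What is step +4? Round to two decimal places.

26.54px

8.889 × 1.200⁶ = 8.889 × 2.98598 ≈ 26.542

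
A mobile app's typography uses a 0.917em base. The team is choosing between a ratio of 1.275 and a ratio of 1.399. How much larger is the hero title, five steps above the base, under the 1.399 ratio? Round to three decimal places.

1.825em

At 1.275: 0.917 × 1.275⁵ = 3.08973em
At 1.399: 0.917 × 1.399⁵ = 4.91426em
Difference: 4.91426 − 3.08973 = 1.82453em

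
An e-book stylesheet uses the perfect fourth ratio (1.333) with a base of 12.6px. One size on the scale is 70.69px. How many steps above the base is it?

1.333ⁿ = 70.69 / 12.6 = 5.6103
n = ln(5.6103) / ln(1.333) = 1.7246 / 0.2874 ≈ 6.00

6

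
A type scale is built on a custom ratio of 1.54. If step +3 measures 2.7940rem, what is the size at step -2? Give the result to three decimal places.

0.323rem

The gap is -2 − (3) = -5 steps, so the factor is 1.54^-5.
2.7940 ÷ 1.54⁵ = 2.7940 ÷ 8.66171 ≈ 0.323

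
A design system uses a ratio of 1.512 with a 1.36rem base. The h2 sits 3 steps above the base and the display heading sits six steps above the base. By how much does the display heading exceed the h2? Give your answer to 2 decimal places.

Step 3: 1.36 × 1.512³ = 4.7010rem
Step 6: 1.36 × 1.512⁶ = 16.2499rem
Difference: 16.2499 − 4.7010 = 11.5489rem

11.55rem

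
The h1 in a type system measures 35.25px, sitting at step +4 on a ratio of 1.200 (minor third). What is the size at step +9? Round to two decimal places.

Moving from step +4 to step +9 is 5 steps up, so multiply by r⁵.
35.25 × 1.200⁵ = 35.25 × 2.48832 ≈ 87.713

87.71px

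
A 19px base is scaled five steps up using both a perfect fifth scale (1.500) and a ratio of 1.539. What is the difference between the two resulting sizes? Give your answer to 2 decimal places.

19.76px

Perfect fifth: 19.0 × 1.500⁵ = 144.2812px
At 1.539: 19.0 × 1.539⁵ = 164.0388px
Difference: 164.0388 − 144.2812 = 19.7576px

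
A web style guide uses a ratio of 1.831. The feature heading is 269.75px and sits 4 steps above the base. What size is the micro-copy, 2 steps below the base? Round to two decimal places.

269.75 ÷ 1.831⁶ = 269.75 ÷ 37.68166 ≈ 7.159

7.16px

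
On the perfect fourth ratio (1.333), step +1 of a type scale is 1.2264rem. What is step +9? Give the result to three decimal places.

12.226rem

Moving from step +1 to step +9 is 8 steps up, so multiply by r⁸.
1.2264 × 1.333⁸ = 1.2264 × 9.96876 ≈ 12.226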